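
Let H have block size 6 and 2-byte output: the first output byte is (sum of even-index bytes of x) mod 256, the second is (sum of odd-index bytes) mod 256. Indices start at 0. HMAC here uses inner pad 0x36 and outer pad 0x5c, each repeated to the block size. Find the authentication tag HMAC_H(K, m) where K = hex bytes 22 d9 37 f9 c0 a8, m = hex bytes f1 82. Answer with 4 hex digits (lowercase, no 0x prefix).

81fc

Key hex bytes 22 d9 37 f9 c0 a8 is exactly B = 6 bytes: K' = 22 d9 37 f9 c0 a8.
K' ⊕ ipad = 14 ef 01 cf f6 9e.  K' ⊕ opad = 7e 85 6b a5 9c f4.
Inner input = (K'⊕ipad) ∥ m = 14 ef 01 cf f6 9e ∥ f1 82.
Inner hash: even-index sum = 508 mod 256 = 252; odd-index sum = 734 mod 256 = 222 → fc de.
Outer input = (K'⊕opad) ∥ inner = 7e 85 6b a5 9c f4 ∥ fc de.
Outer hash (tag): even-index sum = 641 mod 256 = 129; odd-index sum = 764 mod 256 = 252 → 81 fc.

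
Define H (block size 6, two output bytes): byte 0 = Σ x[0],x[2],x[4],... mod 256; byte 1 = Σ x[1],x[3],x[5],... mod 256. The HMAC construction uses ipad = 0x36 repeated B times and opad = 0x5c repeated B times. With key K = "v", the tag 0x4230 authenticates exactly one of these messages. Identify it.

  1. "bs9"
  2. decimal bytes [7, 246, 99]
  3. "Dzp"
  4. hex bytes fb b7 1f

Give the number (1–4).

3

Key "v" = 76 is 1 byte ≤ B = 6; zero-pad to 6 bytes: K' = 76 00 00 00 00 00.
K' ⊕ ipad = 40 36 36 36 36 36; K' ⊕ opad = 2a 5c 5c 5c 5c 5c.
m1: inner = H(40 36 36 36 36 36 62 73 39) = 47 15; tag = H(2a 5c 5c 5c 5c 5c 47 15) = 2929
m2: inner = H(40 36 36 36 36 36 07 f6 63) = 16 98; tag = H(2a 5c 5c 5c 5c 5c 16 98) = f8ac
m3: inner = H(40 36 36 36 36 36 44 7a 70) = 60 1c; tag = H(2a 5c 5c 5c 5c 5c 60 1c) = 4230 ← matches
m4: inner = H(40 36 36 36 36 36 fb b7 1f) = c6 59; tag = H(2a 5c 5c 5c 5c 5c c6 59) = a86d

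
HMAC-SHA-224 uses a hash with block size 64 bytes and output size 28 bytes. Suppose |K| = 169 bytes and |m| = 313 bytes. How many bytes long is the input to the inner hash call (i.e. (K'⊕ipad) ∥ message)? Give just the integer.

377

Key is 169 > 64 bytes, so it is hashed to 28 bytes then zero-padded to 64: |K'| = 64.
Inner input = (K'⊕ipad) ∥ m → 64 + 313 = 377 bytes.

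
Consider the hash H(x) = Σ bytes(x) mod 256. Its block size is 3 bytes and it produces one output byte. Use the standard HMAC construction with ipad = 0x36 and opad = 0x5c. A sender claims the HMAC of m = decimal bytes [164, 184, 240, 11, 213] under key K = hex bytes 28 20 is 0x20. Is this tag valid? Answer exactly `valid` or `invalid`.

Key hex bytes 28 20 is 2 bytes ≤ B = 3; zero-pad to 3 bytes: K' = 28 20 00.
K' ⊕ ipad = 1e 16 36; K' ⊕ opad = 74 7c 5c.
Inner hash: sum = 30+22+54+164+184+240+11+213 = 918; mod 256 = 150 → 96.
Outer hash (recomputed tag): sum = 116+124+92+150 = 482; mod 256 = 226 → e2.
Recomputed tag = e2; claimed = 20 → mismatch.

invalid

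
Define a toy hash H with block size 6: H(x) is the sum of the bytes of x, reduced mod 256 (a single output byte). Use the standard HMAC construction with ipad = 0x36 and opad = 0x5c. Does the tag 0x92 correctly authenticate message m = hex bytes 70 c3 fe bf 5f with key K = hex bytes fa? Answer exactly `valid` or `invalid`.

Key hex bytes fa is 1 byte ≤ B = 6; zero-pad to 6 bytes: K' = fa 00 00 00 00 00.
K' ⊕ ipad = cc 36 36 36 36 36; K' ⊕ opad = a6 5c 5c 5c 5c 5c.
Inner hash: sum = 204+54+54+54+54+54+112+195+254+191+95 = 1321; mod 256 = 41 → 29.
Outer hash (recomputed tag): sum = 166+92+92+92+92+92+41 = 667; mod 256 = 155 → 9b.
Recomputed tag = 9b; claimed = 92 → mismatch.

invalid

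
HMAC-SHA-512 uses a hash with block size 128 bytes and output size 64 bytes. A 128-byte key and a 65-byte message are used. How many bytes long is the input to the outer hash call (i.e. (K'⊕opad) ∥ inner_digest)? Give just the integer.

192

Key is 128 ≤ 128 bytes, zero-padded: |K'| = 128.
Outer input = (K'⊕opad) ∥ H(inner) → 128 + 64 = 192 bytes.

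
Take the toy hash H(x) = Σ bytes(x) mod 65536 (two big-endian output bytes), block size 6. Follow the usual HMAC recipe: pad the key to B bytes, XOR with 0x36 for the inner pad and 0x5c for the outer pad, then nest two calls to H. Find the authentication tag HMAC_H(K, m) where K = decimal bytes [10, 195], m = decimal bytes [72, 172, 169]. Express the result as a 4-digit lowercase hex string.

Key decimal bytes [10, 195] = 0a c3 is 2 bytes ≤ B = 6; zero-pad to 6 bytes: K' = 0a c3 00 00 00 00.
K' ⊕ ipad = 3c f5 36 36 36 36.  K' ⊕ opad = 56 9f 5c 5c 5c 5c.
Inner input = (K'⊕ipad) ∥ m = 3c f5 36 36 36 36 ∥ 48 ac a9.
Inner hash: sum = 60+245+54+54+54+54+72+172+169 = 934 → 03 a6.
Outer input = (K'⊕opad) ∥ inner = 56 9f 5c 5c 5c 5c ∥ 03 a6.
Outer hash (tag): sum = 86+159+92+92+92+92+3+166 = 782 → 03 0e.

030e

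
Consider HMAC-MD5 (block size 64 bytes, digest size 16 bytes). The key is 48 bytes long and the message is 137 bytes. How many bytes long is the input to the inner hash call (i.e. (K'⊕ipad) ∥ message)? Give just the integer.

Key is 48 ≤ 64 bytes, zero-padded: |K'| = 64.
Inner input = (K'⊕ipad) ∥ m → 64 + 137 = 201 bytes.

201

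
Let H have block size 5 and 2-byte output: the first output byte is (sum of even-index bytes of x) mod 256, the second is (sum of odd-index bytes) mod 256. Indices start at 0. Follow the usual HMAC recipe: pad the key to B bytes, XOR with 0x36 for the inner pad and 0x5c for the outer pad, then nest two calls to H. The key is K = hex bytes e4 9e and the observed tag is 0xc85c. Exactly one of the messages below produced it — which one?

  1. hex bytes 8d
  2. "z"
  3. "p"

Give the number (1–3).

Key hex bytes e4 9e is 2 bytes ≤ B = 5; zero-pad to 5 bytes: K' = e4 9e 00 00 00.
K' ⊕ ipad = d2 a8 36 36 36; K' ⊕ opad = b8 c2 5c 5c 5c.
m1: inner = H(d2 a8 36 36 36 8d) = 3e 6b; tag = H(b8 c2 5c 5c 5c 3e 6b) = db5c
m2: inner = H(d2 a8 36 36 36 7a) = 3e 58; tag = H(b8 c2 5c 5c 5c 3e 58) = c85c ← matches
m3: inner = H(d2 a8 36 36 36 70) = 3e 4e; tag = H(b8 c2 5c 5c 5c 3e 4e) = be5c

2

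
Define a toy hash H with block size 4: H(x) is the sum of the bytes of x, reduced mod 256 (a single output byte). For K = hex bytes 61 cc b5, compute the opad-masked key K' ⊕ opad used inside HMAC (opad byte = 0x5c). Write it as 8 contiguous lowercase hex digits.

Key hex bytes 61 cc b5 is 3 bytes ≤ B = 4; zero-pad to 4 bytes: K' = 61 cc b5 00.
XOR each byte with 0x5c: 61⊕5c=3d, cc⊕5c=90, b5⊕5c=e9, 00⊕5c=5c.

3d90e95c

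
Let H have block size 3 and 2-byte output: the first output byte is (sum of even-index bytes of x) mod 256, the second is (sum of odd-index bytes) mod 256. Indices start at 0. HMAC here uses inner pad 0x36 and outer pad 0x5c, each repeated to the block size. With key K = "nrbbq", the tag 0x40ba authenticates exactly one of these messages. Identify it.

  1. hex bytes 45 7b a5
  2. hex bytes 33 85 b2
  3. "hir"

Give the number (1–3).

Key "nrbbq" = 6e 72 62 62 71 is 5 bytes > B = 3, so hash it first: H(key) = 41 d4, then zero-pad to 3 bytes: K' = 41 d4 00.
K' ⊕ ipad = 77 e2 36; K' ⊕ opad = 1d 88 5c.
m1: inner = H(77 e2 36 45 7b a5) = 28 cc; tag = H(1d 88 5c 28 cc) = 45b0
m2: inner = H(77 e2 36 33 85 b2) = 32 c7; tag = H(1d 88 5c 32 c7) = 40ba ← matches
m3: inner = H(77 e2 36 68 69 72) = 16 bc; tag = H(1d 88 5c 16 bc) = 359e

2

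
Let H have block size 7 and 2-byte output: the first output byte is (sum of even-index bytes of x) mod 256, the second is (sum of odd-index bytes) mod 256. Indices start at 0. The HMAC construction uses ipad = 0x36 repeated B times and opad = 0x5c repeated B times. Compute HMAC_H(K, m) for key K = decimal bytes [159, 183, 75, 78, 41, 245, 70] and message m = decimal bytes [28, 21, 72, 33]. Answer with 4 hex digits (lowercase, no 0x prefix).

8991

Key decimal bytes [159, 183, 75, 78, 41, 245, 70] = 9f b7 4b 4e 29 f5 46 is exactly B = 7 bytes: K' = 9f b7 4b 4e 29 f5 46.
K' ⊕ ipad = a9 81 7d 78 1f c3 70.  K' ⊕ opad = c3 eb 17 12 75 a9 1a.
Inner input = (K'⊕ipad) ∥ m = a9 81 7d 78 1f c3 70 ∥ 1c 15 48 21.
Inner hash: even-index sum = 491 mod 256 = 235; odd-index sum = 544 mod 256 = 32 → eb 20.
Outer input = (K'⊕opad) ∥ inner = c3 eb 17 12 75 a9 1a ∥ eb 20.
Outer hash (tag): even-index sum = 393 mod 256 = 137; odd-index sum = 657 mod 256 = 145 → 89 91.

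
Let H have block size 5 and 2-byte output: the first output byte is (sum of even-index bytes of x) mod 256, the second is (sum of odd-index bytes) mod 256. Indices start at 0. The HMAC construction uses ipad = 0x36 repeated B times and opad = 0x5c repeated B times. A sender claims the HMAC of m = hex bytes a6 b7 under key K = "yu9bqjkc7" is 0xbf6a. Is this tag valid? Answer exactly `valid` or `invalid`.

valid

Key "yu9bqjkc7" = 79 75 39 62 71 6a 6b 63 37 is 9 bytes > B = 5, so hash it first: H(key) = c5 a4, then zero-pad to 5 bytes: K' = c5 a4 00 00 00.
K' ⊕ ipad = f3 92 36 36 36; K' ⊕ opad = 99 f8 5c 5c 5c.
Inner hash: even-index sum = 534 mod 256 = 22; odd-index sum = 366 mod 256 = 110 → 16 6e.
Outer hash (recomputed tag): even-index sum = 447 mod 256 = 191; odd-index sum = 362 mod 256 = 106 → bf 6a.
Recomputed tag = bf6a; claimed = bf6a → match.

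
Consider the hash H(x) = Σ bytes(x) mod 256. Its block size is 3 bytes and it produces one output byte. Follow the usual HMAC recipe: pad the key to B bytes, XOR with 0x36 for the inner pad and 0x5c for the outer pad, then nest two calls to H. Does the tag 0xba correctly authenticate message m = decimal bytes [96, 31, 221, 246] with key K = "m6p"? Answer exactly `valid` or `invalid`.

Key "m6p" = 6d 36 70 is exactly B = 3 bytes: K' = 6d 36 70.
K' ⊕ ipad = 5b 00 46; K' ⊕ opad = 31 6a 2c.
Inner hash: sum = 91+0+70+96+31+221+246 = 755; mod 256 = 243 → f3.
Outer hash (recomputed tag): sum = 49+106+44+243 = 442; mod 256 = 186 → ba.
Recomputed tag = ba; claimed = ba → match.

valid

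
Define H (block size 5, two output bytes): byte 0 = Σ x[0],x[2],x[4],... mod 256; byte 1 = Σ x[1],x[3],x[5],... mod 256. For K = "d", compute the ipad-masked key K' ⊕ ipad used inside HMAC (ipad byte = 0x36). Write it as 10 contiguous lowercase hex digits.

Key "d" = 64 is 1 byte ≤ B = 5; zero-pad to 5 bytes: K' = 64 00 00 00 00.
XOR each byte with 0x36: 64⊕36=52, 00⊕36=36, 00⊕36=36, 00⊕36=36, 00⊕36=36.

5236363636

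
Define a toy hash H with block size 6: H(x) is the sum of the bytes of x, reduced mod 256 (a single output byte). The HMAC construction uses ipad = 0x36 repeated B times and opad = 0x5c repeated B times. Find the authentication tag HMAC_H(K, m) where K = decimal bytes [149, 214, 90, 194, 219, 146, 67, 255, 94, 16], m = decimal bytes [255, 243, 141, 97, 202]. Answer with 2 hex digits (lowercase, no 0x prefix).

Key decimal bytes [149, 214, 90, 194, 219, 146, 67, 255, 94, 16] = 95 d6 5a c2 db 92 43 ff 5e 10 is 10 bytes > B = 6, so hash it first: H(key) = a4, then zero-pad to 6 bytes: K' = a4 00 00 00 00 00.
K' ⊕ ipad = 92 36 36 36 36 36.  K' ⊕ opad = f8 5c 5c 5c 5c 5c.
Inner input = (K'⊕ipad) ∥ m = 92 36 36 36 36 36 ∥ ff f3 8d 61 ca.
Inner hash: sum = 146+54+54+54+54+54+255+243+141+97+202 = 1354; mod 256 = 74 → 4a.
Outer input = (K'⊕opad) ∥ inner = f8 5c 5c 5c 5c 5c ∥ 4a.
Outer hash (tag): sum = 248+92+92+92+92+92+74 = 782; mod 256 = 14 → 0e.

0e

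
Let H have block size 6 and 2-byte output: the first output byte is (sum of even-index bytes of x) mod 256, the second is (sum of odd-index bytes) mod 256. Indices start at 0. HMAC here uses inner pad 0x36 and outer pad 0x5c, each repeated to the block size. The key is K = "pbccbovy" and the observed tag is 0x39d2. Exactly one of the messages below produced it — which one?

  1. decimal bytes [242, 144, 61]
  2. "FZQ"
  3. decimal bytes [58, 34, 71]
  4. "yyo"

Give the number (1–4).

Key "pbccbovy" = 70 62 63 63 62 6f 76 79 is 8 bytes > B = 6, so hash it first: H(key) = ab ad, then zero-pad to 6 bytes: K' = ab ad 00 00 00 00.
K' ⊕ ipad = 9d 9b 36 36 36 36; K' ⊕ opad = f7 f1 5c 5c 5c 5c.
m1: inner = H(9d 9b 36 36 36 36 f2 90 3d) = 38 97; tag = H(f7 f1 5c 5c 5c 5c 38 97) = e740
m2: inner = H(9d 9b 36 36 36 36 46 5a 51) = a0 61; tag = H(f7 f1 5c 5c 5c 5c a0 61) = 4f0a
m3: inner = H(9d 9b 36 36 36 36 3a 22 47) = 8a 29; tag = H(f7 f1 5c 5c 5c 5c 8a 29) = 39d2 ← matches
m4: inner = H(9d 9b 36 36 36 36 79 79 6f) = f1 80; tag = H(f7 f1 5c 5c 5c 5c f1 80) = a029

3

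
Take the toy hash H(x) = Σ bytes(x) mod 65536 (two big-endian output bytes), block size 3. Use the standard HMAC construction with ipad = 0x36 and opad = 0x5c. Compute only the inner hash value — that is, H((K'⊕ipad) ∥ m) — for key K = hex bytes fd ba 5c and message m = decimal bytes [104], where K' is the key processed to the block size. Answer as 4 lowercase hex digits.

Key hex bytes fd ba 5c is exactly B = 3 bytes: K' = fd ba 5c.
K' ⊕ ipad = cb 8c 6a.
Inner input = cb 8c 6a ∥ 68.
Inner hash: sum = 203+140+106+104 = 553 → 02 29.

0229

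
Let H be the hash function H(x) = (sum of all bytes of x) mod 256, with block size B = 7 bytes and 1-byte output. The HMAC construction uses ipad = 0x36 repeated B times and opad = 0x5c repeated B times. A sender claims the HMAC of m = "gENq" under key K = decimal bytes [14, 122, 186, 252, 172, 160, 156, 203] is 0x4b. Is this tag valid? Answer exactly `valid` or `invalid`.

Key decimal bytes [14, 122, 186, 252, 172, 160, 156, 203] = 0e 7a ba fc ac a0 9c cb is 8 bytes > B = 7, so hash it first: H(key) = f1, then zero-pad to 7 bytes: K' = f1 00 00 00 00 00 00.
K' ⊕ ipad = c7 36 36 36 36 36 36; K' ⊕ opad = ad 5c 5c 5c 5c 5c 5c.
Inner hash: sum = 199+54+54+54+54+54+54+103+69+78+113 = 886; mod 256 = 118 → 76.
Outer hash (recomputed tag): sum = 173+92+92+92+92+92+92+118 = 843; mod 256 = 75 → 4b.
Recomputed tag = 4b; claimed = 4b → match.

valid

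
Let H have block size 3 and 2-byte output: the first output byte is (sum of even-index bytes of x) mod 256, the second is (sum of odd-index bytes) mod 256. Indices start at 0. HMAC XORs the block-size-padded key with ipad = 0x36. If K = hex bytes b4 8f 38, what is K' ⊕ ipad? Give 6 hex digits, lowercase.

82b90e

Key hex bytes b4 8f 38 is exactly B = 3 bytes: K' = b4 8f 38.
XOR each byte with 0x36: b4⊕36=82, 8f⊕36=b9, 38⊕36=0e.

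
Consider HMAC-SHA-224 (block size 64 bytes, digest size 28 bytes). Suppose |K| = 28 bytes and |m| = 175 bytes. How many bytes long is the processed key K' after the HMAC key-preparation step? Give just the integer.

Key is 28 ≤ 64 bytes, zero-padded: |K'| = 64.

64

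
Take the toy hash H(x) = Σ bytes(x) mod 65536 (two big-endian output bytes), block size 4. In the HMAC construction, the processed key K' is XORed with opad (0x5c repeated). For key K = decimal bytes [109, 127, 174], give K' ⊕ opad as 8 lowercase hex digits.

3123f25c

Key decimal bytes [109, 127, 174] = 6d 7f ae is 3 bytes ≤ B = 4; zero-pad to 4 bytes: K' = 6d 7f ae 00.
XOR each byte with 0x5c: 6d⊕5c=31, 7f⊕5c=23, ae⊕5c=f2, 00⊕5c=5c.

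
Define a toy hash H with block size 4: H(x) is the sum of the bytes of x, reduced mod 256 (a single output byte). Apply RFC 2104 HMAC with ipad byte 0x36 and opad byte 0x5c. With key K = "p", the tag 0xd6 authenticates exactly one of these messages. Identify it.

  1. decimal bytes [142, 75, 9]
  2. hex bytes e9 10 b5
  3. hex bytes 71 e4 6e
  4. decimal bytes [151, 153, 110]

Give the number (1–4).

2

Key "p" = 70 is 1 byte ≤ B = 4; zero-pad to 4 bytes: K' = 70 00 00 00.
K' ⊕ ipad = 46 36 36 36; K' ⊕ opad = 2c 5c 5c 5c.
m1: inner = H(46 36 36 36 8e 4b 09) = ca; tag = H(2c 5c 5c 5c ca) = 0a
m2: inner = H(46 36 36 36 e9 10 b5) = 96; tag = H(2c 5c 5c 5c 96) = d6 ← matches
m3: inner = H(46 36 36 36 71 e4 6e) = ab; tag = H(2c 5c 5c 5c ab) = eb
m4: inner = H(46 36 36 36 97 99 6e) = 86; tag = H(2c 5c 5c 5c 86) = c6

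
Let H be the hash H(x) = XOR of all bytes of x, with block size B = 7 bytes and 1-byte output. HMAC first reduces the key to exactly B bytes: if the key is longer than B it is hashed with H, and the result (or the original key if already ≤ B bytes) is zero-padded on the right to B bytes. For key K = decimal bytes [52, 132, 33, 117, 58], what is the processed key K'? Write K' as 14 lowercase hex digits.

348421753a0000

Key decimal bytes [52, 132, 33, 117, 58] = 34 84 21 75 3a is 5 bytes ≤ B = 7; zero-pad to 7 bytes: K' = 34 84 21 75 3a 00 00.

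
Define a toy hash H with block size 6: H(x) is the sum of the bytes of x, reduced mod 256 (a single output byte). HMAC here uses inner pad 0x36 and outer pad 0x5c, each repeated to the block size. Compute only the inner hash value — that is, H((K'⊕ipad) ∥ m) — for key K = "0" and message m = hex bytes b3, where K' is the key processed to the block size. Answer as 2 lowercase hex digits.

Key "0" = 30 is 1 byte ≤ B = 6; zero-pad to 6 bytes: K' = 30 00 00 00 00 00.
K' ⊕ ipad = 06 36 36 36 36 36.
Inner input = 06 36 36 36 36 36 ∥ b3.
Inner hash: sum = 6+54+54+54+54+54+179 = 455; mod 256 = 199 → c7.

c7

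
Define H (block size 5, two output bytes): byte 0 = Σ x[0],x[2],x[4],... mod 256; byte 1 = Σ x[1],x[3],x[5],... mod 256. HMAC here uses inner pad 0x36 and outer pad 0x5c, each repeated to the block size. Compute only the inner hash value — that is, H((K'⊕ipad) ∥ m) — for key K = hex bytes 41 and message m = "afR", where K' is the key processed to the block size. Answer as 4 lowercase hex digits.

491f

Key hex bytes 41 is 1 byte ≤ B = 5; zero-pad to 5 bytes: K' = 41 00 00 00 00.
K' ⊕ ipad = 77 36 36 36 36.
Inner input = 77 36 36 36 36 ∥ 61 66 52.
Inner hash: even-index sum = 329 mod 256 = 73; odd-index sum = 287 mod 256 = 31 → 49 1f.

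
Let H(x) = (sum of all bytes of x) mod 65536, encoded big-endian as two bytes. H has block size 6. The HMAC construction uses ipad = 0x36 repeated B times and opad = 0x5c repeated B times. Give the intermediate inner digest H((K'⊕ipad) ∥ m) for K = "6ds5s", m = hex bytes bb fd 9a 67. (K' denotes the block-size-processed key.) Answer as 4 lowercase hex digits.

03ce

Key "6ds5s" = 36 64 73 35 73 is 5 bytes ≤ B = 6; zero-pad to 6 bytes: K' = 36 64 73 35 73 00.
K' ⊕ ipad = 00 52 45 03 45 36.
Inner input = 00 52 45 03 45 36 ∥ bb fd 9a 67.
Inner hash: sum = 0+82+69+3+69+54+187+253+154+103 = 974 → 03 ce.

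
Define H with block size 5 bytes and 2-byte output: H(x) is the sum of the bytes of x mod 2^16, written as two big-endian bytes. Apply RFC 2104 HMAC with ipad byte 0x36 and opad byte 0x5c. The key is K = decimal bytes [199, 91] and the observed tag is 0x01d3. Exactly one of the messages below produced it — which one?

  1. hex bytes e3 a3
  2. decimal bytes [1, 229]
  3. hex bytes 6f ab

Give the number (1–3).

3

Key decimal bytes [199, 91] = c7 5b is 2 bytes ≤ B = 5; zero-pad to 5 bytes: K' = c7 5b 00 00 00.
K' ⊕ ipad = f1 6d 36 36 36; K' ⊕ opad = 9b 07 5c 5c 5c.
m1: inner = H(f1 6d 36 36 36 e3 a3) = 03 86; tag = H(9b 07 5c 5c 5c 03 86) = 023f
m2: inner = H(f1 6d 36 36 36 01 e5) = 02 e6; tag = H(9b 07 5c 5c 5c 02 e6) = 029e
m3: inner = H(f1 6d 36 36 36 6f ab) = 03 1a; tag = H(9b 07 5c 5c 5c 03 1a) = 01d3 ← matches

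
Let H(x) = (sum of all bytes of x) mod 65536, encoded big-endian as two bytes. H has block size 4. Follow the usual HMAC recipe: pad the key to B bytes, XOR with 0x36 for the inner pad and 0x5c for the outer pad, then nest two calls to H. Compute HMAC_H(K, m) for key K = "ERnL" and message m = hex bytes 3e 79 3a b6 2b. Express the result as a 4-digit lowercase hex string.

00e7

Key "ERnL" = 45 52 6e 4c is exactly B = 4 bytes: K' = 45 52 6e 4c.
K' ⊕ ipad = 73 64 58 7a.  K' ⊕ opad = 19 0e 32 10.
Inner input = (K'⊕ipad) ∥ m = 73 64 58 7a ∥ 3e 79 3a b6 2b.
Inner hash: sum = 115+100+88+122+62+121+58+182+43 = 891 → 03 7b.
Outer input = (K'⊕opad) ∥ inner = 19 0e 32 10 ∥ 03 7b.
Outer hash (tag): sum = 25+14+50+16+3+123 = 231 → 00 e7.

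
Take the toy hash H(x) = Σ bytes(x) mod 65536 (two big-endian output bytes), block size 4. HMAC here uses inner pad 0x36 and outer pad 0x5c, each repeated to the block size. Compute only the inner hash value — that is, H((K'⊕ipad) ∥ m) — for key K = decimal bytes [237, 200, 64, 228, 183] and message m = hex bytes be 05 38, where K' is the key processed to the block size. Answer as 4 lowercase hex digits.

Key decimal bytes [237, 200, 64, 228, 183] = ed c8 40 e4 b7 is 5 bytes > B = 4, so hash it first: H(key) = 03 90, then zero-pad to 4 bytes: K' = 03 90 00 00.
K' ⊕ ipad = 35 a6 36 36.
Inner input = 35 a6 36 36 ∥ be 05 38.
Inner hash: sum = 53+166+54+54+190+5+56 = 578 → 02 42.

0242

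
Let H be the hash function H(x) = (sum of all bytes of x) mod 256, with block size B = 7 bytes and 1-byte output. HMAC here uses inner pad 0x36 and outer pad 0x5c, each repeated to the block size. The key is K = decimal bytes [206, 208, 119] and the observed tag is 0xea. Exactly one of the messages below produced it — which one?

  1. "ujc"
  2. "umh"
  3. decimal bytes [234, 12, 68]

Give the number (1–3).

3

Key decimal bytes [206, 208, 119] = ce d0 77 is 3 bytes ≤ B = 7; zero-pad to 7 bytes: K' = ce d0 77 00 00 00 00.
K' ⊕ ipad = f8 e6 41 36 36 36 36; K' ⊕ opad = 92 8c 2b 5c 5c 5c 5c.
m1: inner = H(f8 e6 41 36 36 36 36 75 6a 63) = 39; tag = H(92 8c 2b 5c 5c 5c 5c 39) = f2
m2: inner = H(f8 e6 41 36 36 36 36 75 6d 68) = 41; tag = H(92 8c 2b 5c 5c 5c 5c 41) = fa
m3: inner = H(f8 e6 41 36 36 36 36 ea 0c 44) = 31; tag = H(92 8c 2b 5c 5c 5c 5c 31) = ea ← matches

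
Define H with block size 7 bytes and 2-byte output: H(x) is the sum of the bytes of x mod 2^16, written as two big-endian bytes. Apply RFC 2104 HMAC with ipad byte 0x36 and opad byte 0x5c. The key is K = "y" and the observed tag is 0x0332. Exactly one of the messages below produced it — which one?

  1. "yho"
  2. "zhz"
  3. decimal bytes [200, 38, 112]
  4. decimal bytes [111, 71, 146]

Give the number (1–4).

Key "y" = 79 is 1 byte ≤ B = 7; zero-pad to 7 bytes: K' = 79 00 00 00 00 00 00.
K' ⊕ ipad = 4f 36 36 36 36 36 36; K' ⊕ opad = 25 5c 5c 5c 5c 5c 5c.
m1: inner = H(4f 36 36 36 36 36 36 79 68 6f) = 02 e3; tag = H(25 5c 5c 5c 5c 5c 5c 02 e3) = 0332 ← matches
m2: inner = H(4f 36 36 36 36 36 36 7a 68 7a) = 02 ef; tag = H(25 5c 5c 5c 5c 5c 5c 02 ef) = 033e
m3: inner = H(4f 36 36 36 36 36 36 c8 26 70) = 02 f1; tag = H(25 5c 5c 5c 5c 5c 5c 02 f1) = 0340
m4: inner = H(4f 36 36 36 36 36 36 6f 47 92) = 02 db; tag = H(25 5c 5c 5c 5c 5c 5c 02 db) = 032a

1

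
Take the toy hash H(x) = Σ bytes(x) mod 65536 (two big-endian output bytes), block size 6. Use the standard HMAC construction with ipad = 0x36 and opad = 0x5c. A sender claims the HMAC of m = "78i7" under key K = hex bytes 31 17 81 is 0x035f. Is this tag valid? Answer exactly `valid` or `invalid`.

Key hex bytes 31 17 81 is 3 bytes ≤ B = 6; zero-pad to 6 bytes: K' = 31 17 81 00 00 00.
K' ⊕ ipad = 07 21 b7 36 36 36; K' ⊕ opad = 6d 4b dd 5c 5c 5c.
Inner hash: sum = 7+33+183+54+54+54+55+56+105+55 = 656 → 02 90.
Outer hash (recomputed tag): sum = 109+75+221+92+92+92+2+144 = 827 → 03 3b.
Recomputed tag = 033b; claimed = 035f → mismatch.

invalid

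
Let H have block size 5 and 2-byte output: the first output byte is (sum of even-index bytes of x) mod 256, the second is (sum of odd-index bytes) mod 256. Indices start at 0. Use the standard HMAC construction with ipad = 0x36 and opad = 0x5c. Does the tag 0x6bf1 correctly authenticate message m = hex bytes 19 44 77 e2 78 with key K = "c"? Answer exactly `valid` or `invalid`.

Key "c" = 63 is 1 byte ≤ B = 5; zero-pad to 5 bytes: K' = 63 00 00 00 00.
K' ⊕ ipad = 55 36 36 36 36; K' ⊕ opad = 3f 5c 5c 5c 5c.
Inner hash: even-index sum = 487 mod 256 = 231; odd-index sum = 372 mod 256 = 116 → e7 74.
Outer hash (recomputed tag): even-index sum = 363 mod 256 = 107; odd-index sum = 415 mod 256 = 159 → 6b 9f.
Recomputed tag = 6b9f; claimed = 6bf1 → mismatch.

invalid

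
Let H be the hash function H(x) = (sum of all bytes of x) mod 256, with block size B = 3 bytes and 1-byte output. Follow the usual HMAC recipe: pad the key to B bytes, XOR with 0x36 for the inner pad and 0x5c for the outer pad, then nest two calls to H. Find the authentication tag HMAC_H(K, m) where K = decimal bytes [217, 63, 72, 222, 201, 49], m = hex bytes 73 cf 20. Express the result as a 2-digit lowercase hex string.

Key decimal bytes [217, 63, 72, 222, 201, 49] = d9 3f 48 de c9 31 is 6 bytes > B = 3, so hash it first: H(key) = 38, then zero-pad to 3 bytes: K' = 38 00 00.
K' ⊕ ipad = 0e 36 36.  K' ⊕ opad = 64 5c 5c.
Inner input = (K'⊕ipad) ∥ m = 0e 36 36 ∥ 73 cf 20.
Inner hash: sum = 14+54+54+115+207+32 = 476; mod 256 = 220 → dc.
Outer input = (K'⊕opad) ∥ inner = 64 5c 5c ∥ dc.
Outer hash (tag): sum = 100+92+92+220 = 504; mod 256 = 248 → f8.

f8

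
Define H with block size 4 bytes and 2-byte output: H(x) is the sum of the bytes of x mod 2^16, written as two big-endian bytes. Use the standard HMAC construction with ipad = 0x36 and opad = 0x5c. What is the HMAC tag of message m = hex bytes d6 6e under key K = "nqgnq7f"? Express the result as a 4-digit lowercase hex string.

028e

Key "nqgnq7f" = 6e 71 67 6e 71 37 66 is 7 bytes > B = 4, so hash it first: H(key) = 02 c2, then zero-pad to 4 bytes: K' = 02 c2 00 00.
K' ⊕ ipad = 34 f4 36 36.  K' ⊕ opad = 5e 9e 5c 5c.
Inner input = (K'⊕ipad) ∥ m = 34 f4 36 36 ∥ d6 6e.
Inner hash: sum = 52+244+54+54+214+110 = 728 → 02 d8.
Outer input = (K'⊕opad) ∥ inner = 5e 9e 5c 5c ∥ 02 d8.
Outer hash (tag): sum = 94+158+92+92+2+216 = 654 → 02 8e.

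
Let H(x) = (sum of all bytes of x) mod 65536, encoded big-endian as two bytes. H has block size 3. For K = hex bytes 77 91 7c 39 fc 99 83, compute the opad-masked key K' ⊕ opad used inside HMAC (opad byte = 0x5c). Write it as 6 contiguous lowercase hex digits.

Key hex bytes 77 91 7c 39 fc 99 83 is 7 bytes > B = 3, so hash it first: H(key) = 03 d5, then zero-pad to 3 bytes: K' = 03 d5 00.
XOR each byte with 0x5c: 03⊕5c=5f, d5⊕5c=89, 00⊕5c=5c.

5f895c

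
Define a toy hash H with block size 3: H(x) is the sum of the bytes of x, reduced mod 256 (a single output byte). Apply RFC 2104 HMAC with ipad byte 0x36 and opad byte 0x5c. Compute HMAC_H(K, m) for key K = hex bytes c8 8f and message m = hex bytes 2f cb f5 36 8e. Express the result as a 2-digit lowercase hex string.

63

Key hex bytes c8 8f is 2 bytes ≤ B = 3; zero-pad to 3 bytes: K' = c8 8f 00.
K' ⊕ ipad = fe b9 36.  K' ⊕ opad = 94 d3 5c.
Inner input = (K'⊕ipad) ∥ m = fe b9 36 ∥ 2f cb f5 36 8e.
Inner hash: sum = 254+185+54+47+203+245+54+142 = 1184; mod 256 = 160 → a0.
Outer input = (K'⊕opad) ∥ inner = 94 d3 5c ∥ a0.
Outer hash (tag): sum = 148+211+92+160 = 611; mod 256 = 99 → 63.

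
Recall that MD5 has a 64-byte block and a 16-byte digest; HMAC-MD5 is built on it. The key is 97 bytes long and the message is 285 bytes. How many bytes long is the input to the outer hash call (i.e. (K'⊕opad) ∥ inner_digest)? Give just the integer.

80

Key is 97 > 64 bytes, so it is hashed to 16 bytes then zero-padded to 64: |K'| = 64.
Outer input = (K'⊕opad) ∥ H(inner) → 64 + 16 = 80 bytes.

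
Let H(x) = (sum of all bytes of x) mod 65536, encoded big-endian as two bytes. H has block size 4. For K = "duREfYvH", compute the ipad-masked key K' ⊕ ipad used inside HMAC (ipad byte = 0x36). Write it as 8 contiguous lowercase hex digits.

Key "duREfYvH" = 64 75 52 45 66 59 76 48 is 8 bytes > B = 4, so hash it first: H(key) = 02 ed, then zero-pad to 4 bytes: K' = 02 ed 00 00.
XOR each byte with 0x36: 02⊕36=34, ed⊕36=db, 00⊕36=36, 00⊕36=36.

34db3636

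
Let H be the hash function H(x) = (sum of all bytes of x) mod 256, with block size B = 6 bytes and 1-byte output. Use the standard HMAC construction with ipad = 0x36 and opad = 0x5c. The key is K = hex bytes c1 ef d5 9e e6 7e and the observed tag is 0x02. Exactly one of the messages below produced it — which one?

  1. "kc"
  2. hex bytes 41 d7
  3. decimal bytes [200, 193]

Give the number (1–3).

Key hex bytes c1 ef d5 9e e6 7e is exactly B = 6 bytes: K' = c1 ef d5 9e e6 7e.
K' ⊕ ipad = f7 d9 e3 a8 d0 48; K' ⊕ opad = 9d b3 89 c2 ba 22.
m1: inner = H(f7 d9 e3 a8 d0 48 6b 63) = 41; tag = H(9d b3 89 c2 ba 22 41) = b8
m2: inner = H(f7 d9 e3 a8 d0 48 41 d7) = 8b; tag = H(9d b3 89 c2 ba 22 8b) = 02 ← matches
m3: inner = H(f7 d9 e3 a8 d0 48 c8 c1) = fc; tag = H(9d b3 89 c2 ba 22 fc) = 73

2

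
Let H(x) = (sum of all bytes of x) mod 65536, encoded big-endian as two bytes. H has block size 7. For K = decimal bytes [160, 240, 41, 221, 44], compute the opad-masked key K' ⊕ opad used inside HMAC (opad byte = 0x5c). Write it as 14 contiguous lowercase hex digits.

fcac7581705c5c

Key decimal bytes [160, 240, 41, 221, 44] = a0 f0 29 dd 2c is 5 bytes ≤ B = 7; zero-pad to 7 bytes: K' = a0 f0 29 dd 2c 00 00.
XOR each byte with 0x5c: a0⊕5c=fc, f0⊕5c=ac, 29⊕5c=75, dd⊕5c=81, 2c⊕5c=70, 00⊕5c=5c, 00⊕5c=5c.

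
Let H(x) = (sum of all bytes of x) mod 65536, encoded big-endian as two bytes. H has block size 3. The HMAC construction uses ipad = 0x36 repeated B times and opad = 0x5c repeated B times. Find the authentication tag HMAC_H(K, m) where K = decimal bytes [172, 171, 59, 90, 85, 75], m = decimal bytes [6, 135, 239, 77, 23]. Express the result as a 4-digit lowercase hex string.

Key decimal bytes [172, 171, 59, 90, 85, 75] = ac ab 3b 5a 55 4b is 6 bytes > B = 3, so hash it first: H(key) = 02 8c, then zero-pad to 3 bytes: K' = 02 8c 00.
K' ⊕ ipad = 34 ba 36.  K' ⊕ opad = 5e d0 5c.
Inner input = (K'⊕ipad) ∥ m = 34 ba 36 ∥ 06 87 ef 4d 17.
Inner hash: sum = 52+186+54+6+135+239+77+23 = 772 → 03 04.
Outer input = (K'⊕opad) ∥ inner = 5e d0 5c ∥ 03 04.
Outer hash (tag): sum = 94+208+92+3+4 = 401 → 01 91.

0191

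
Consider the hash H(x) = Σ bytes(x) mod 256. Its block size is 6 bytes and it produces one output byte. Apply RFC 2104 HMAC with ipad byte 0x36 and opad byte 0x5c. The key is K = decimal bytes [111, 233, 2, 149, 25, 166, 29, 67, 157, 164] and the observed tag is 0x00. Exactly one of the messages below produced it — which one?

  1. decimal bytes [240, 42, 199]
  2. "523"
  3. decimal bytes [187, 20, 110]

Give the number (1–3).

Key decimal bytes [111, 233, 2, 149, 25, 166, 29, 67, 157, 164] = 6f e9 02 95 19 a6 1d 43 9d a4 is 10 bytes > B = 6, so hash it first: H(key) = 4f, then zero-pad to 6 bytes: K' = 4f 00 00 00 00 00.
K' ⊕ ipad = 79 36 36 36 36 36; K' ⊕ opad = 13 5c 5c 5c 5c 5c.
m1: inner = H(79 36 36 36 36 36 f0 2a c7) = 68; tag = H(13 5c 5c 5c 5c 5c 68) = 47
m2: inner = H(79 36 36 36 36 36 35 32 33) = 21; tag = H(13 5c 5c 5c 5c 5c 21) = 00 ← matches
m3: inner = H(79 36 36 36 36 36 bb 14 6e) = c4; tag = H(13 5c 5c 5c 5c 5c c4) = a3

2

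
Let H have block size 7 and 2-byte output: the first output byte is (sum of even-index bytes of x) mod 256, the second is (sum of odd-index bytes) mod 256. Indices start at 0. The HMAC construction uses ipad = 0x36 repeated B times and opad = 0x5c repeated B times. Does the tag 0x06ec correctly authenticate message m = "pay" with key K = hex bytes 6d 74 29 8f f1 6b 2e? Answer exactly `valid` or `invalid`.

valid

Key hex bytes 6d 74 29 8f f1 6b 2e is exactly B = 7 bytes: K' = 6d 74 29 8f f1 6b 2e.
K' ⊕ ipad = 5b 42 1f b9 c7 5d 18; K' ⊕ opad = 31 28 75 d3 ad 37 72.
Inner hash: even-index sum = 442 mod 256 = 186; odd-index sum = 577 mod 256 = 65 → ba 41.
Outer hash (recomputed tag): even-index sum = 518 mod 256 = 6; odd-index sum = 492 mod 256 = 236 → 06 ec.
Recomputed tag = 06ec; claimed = 06ec → match.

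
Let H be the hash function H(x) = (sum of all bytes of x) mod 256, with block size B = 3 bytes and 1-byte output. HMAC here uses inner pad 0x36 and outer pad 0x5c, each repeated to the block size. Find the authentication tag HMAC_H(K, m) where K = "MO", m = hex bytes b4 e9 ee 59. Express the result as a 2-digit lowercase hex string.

8e

Key "MO" = 4d 4f is 2 bytes ≤ B = 3; zero-pad to 3 bytes: K' = 4d 4f 00.
K' ⊕ ipad = 7b 79 36.  K' ⊕ opad = 11 13 5c.
Inner input = (K'⊕ipad) ∥ m = 7b 79 36 ∥ b4 e9 ee 59.
Inner hash: sum = 123+121+54+180+233+238+89 = 1038; mod 256 = 14 → 0e.
Outer input = (K'⊕opad) ∥ inner = 11 13 5c ∥ 0e.
Outer hash (tag): sum = 17+19+92+14 = 142 → 8e.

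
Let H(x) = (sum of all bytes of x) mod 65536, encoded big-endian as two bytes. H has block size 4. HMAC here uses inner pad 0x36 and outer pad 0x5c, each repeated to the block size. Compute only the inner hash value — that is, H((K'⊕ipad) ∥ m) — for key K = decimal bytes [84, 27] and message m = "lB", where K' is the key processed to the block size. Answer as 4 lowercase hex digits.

01a9

Key decimal bytes [84, 27] = 54 1b is 2 bytes ≤ B = 4; zero-pad to 4 bytes: K' = 54 1b 00 00.
K' ⊕ ipad = 62 2d 36 36.
Inner input = 62 2d 36 36 ∥ 6c 42.
Inner hash: sum = 98+45+54+54+108+66 = 425 → 01 a9.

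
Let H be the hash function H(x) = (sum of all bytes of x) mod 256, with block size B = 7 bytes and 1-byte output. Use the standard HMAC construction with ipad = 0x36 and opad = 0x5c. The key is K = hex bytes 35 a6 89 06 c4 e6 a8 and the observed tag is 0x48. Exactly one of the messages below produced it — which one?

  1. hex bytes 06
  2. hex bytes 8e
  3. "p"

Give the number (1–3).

Key hex bytes 35 a6 89 06 c4 e6 a8 is exactly B = 7 bytes: K' = 35 a6 89 06 c4 e6 a8.
K' ⊕ ipad = 03 90 bf 30 f2 d0 9e; K' ⊕ opad = 69 fa d5 5a 98 ba f4.
m1: inner = H(03 90 bf 30 f2 d0 9e 06) = e8; tag = H(69 fa d5 5a 98 ba f4 e8) = c0
m2: inner = H(03 90 bf 30 f2 d0 9e 8e) = 70; tag = H(69 fa d5 5a 98 ba f4 70) = 48 ← matches
m3: inner = H(03 90 bf 30 f2 d0 9e 70) = 52; tag = H(69 fa d5 5a 98 ba f4 52) = 2a

2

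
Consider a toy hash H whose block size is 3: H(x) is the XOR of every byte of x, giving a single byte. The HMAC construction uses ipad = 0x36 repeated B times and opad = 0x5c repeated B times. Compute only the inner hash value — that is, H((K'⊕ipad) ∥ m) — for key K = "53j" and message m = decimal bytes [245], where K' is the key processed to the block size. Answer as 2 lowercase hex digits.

Key "53j" = 35 33 6a is exactly B = 3 bytes: K' = 35 33 6a.
K' ⊕ ipad = 03 05 5c.
Inner input = 03 05 5c ∥ f5.
Inner hash: XOR 03⊕05⊕5c⊕f5 = af.

af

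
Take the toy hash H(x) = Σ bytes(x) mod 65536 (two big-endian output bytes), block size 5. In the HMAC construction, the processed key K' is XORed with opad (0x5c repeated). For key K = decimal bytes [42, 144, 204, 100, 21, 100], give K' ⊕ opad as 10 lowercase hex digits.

5e3f5c5c5c

Key decimal bytes [42, 144, 204, 100, 21, 100] = 2a 90 cc 64 15 64 is 6 bytes > B = 5, so hash it first: H(key) = 02 63, then zero-pad to 5 bytes: K' = 02 63 00 00 00.
XOR each byte with 0x5c: 02⊕5c=5e, 63⊕5c=3f, 00⊕5c=5c, 00⊕5c=5c, 00⊕5c=5c.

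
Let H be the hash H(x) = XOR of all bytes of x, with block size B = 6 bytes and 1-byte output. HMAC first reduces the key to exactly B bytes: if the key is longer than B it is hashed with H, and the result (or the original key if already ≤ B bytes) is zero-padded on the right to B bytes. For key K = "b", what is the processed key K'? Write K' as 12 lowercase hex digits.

Key "b" = 62 is 1 byte ≤ B = 6; zero-pad to 6 bytes: K' = 62 00 00 00 00 00.

620000000000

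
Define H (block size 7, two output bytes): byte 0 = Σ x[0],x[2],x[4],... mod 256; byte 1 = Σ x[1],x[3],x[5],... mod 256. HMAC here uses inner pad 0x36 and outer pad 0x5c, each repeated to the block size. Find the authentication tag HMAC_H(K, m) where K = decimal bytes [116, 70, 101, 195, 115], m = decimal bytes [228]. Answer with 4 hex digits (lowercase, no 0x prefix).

6b25

Key decimal bytes [116, 70, 101, 195, 115] = 74 46 65 c3 73 is 5 bytes ≤ B = 7; zero-pad to 7 bytes: K' = 74 46 65 c3 73 00 00.
K' ⊕ ipad = 42 70 53 f5 45 36 36.  K' ⊕ opad = 28 1a 39 9f 2f 5c 5c.
Inner input = (K'⊕ipad) ∥ m = 42 70 53 f5 45 36 36 ∥ e4.
Inner hash: even-index sum = 272 mod 256 = 16; odd-index sum = 639 mod 256 = 127 → 10 7f.
Outer input = (K'⊕opad) ∥ inner = 28 1a 39 9f 2f 5c 5c ∥ 10 7f.
Outer hash (tag): even-index sum = 363 mod 256 = 107; odd-index sum = 293 mod 256 = 37 → 6b 25.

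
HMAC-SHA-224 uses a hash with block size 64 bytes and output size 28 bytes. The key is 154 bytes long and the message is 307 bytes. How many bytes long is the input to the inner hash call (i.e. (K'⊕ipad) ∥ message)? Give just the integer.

Key is 154 > 64 bytes, so it is hashed to 28 bytes then zero-padded to 64: |K'| = 64.
Inner input = (K'⊕ipad) ∥ m → 64 + 307 = 371 bytes.

371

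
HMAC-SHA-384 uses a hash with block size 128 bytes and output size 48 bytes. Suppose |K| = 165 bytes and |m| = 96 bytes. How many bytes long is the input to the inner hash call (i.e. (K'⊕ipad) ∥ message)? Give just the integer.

224

Key is 165 > 128 bytes, so it is hashed to 48 bytes then zero-padded to 128: |K'| = 128.
Inner input = (K'⊕ipad) ∥ m → 128 + 96 = 224 bytes.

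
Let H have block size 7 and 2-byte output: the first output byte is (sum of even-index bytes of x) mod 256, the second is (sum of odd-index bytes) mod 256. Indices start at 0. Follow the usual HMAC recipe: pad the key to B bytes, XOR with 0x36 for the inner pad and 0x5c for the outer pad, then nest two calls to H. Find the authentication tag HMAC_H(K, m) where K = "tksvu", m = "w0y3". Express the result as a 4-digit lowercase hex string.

9f20

Key "tksvu" = 74 6b 73 76 75 is 5 bytes ≤ B = 7; zero-pad to 7 bytes: K' = 74 6b 73 76 75 00 00.
K' ⊕ ipad = 42 5d 45 40 43 36 36.  K' ⊕ opad = 28 37 2f 2a 29 5c 5c.
Inner input = (K'⊕ipad) ∥ m = 42 5d 45 40 43 36 36 ∥ 77 30 79 33.
Inner hash: even-index sum = 355 mod 256 = 99; odd-index sum = 451 mod 256 = 195 → 63 c3.
Outer input = (K'⊕opad) ∥ inner = 28 37 2f 2a 29 5c 5c ∥ 63 c3.
Outer hash (tag): even-index sum = 415 mod 256 = 159; odd-index sum = 288 mod 256 = 32 → 9f 20.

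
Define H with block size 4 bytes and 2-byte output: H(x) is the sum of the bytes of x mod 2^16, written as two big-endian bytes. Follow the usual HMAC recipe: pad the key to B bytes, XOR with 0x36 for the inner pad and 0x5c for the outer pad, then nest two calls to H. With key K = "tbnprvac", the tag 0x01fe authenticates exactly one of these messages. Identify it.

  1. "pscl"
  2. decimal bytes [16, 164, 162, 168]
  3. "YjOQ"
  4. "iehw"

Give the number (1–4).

Key "tbnprvac" = 74 62 6e 70 72 76 61 63 is 8 bytes > B = 4, so hash it first: H(key) = 03 60, then zero-pad to 4 bytes: K' = 03 60 00 00.
K' ⊕ ipad = 35 56 36 36; K' ⊕ opad = 5f 3c 5c 5c.
m1: inner = H(35 56 36 36 70 73 63 6c) = 02 a9; tag = H(5f 3c 5c 5c 02 a9) = 01fe ← matches
m2: inner = H(35 56 36 36 10 a4 a2 a8) = 02 f5; tag = H(5f 3c 5c 5c 02 f5) = 024a
m3: inner = H(35 56 36 36 59 6a 4f 51) = 02 5a; tag = H(5f 3c 5c 5c 02 5a) = 01af
m4: inner = H(35 56 36 36 69 65 68 77) = 02 a4; tag = H(5f 3c 5c 5c 02 a4) = 01f9

1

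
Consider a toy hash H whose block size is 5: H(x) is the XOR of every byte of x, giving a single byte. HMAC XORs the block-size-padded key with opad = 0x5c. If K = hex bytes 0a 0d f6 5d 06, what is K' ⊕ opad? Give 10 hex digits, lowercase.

Key hex bytes 0a 0d f6 5d 06 is exactly B = 5 bytes: K' = 0a 0d f6 5d 06.
XOR each byte with 0x5c: 0a⊕5c=56, 0d⊕5c=51, f6⊕5c=aa, 5d⊕5c=01, 06⊕5c=5a.

5651aa015a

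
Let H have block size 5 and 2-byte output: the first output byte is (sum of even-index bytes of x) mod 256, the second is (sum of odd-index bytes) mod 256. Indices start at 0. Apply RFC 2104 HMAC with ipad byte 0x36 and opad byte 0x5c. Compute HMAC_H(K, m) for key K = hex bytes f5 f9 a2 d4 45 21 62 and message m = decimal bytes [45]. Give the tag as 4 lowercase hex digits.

5582

Key hex bytes f5 f9 a2 d4 45 21 62 is 7 bytes > B = 5, so hash it first: H(key) = 3e ee, then zero-pad to 5 bytes: K' = 3e ee 00 00 00.
K' ⊕ ipad = 08 d8 36 36 36.  K' ⊕ opad = 62 b2 5c 5c 5c.
Inner input = (K'⊕ipad) ∥ m = 08 d8 36 36 36 ∥ 2d.
Inner hash: even-index sum = 116 mod 256 = 116; odd-index sum = 315 mod 256 = 59 → 74 3b.
Outer input = (K'⊕opad) ∥ inner = 62 b2 5c 5c 5c ∥ 74 3b.
Outer hash (tag): even-index sum = 341 mod 256 = 85; odd-index sum = 386 mod 256 = 130 → 55 82.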